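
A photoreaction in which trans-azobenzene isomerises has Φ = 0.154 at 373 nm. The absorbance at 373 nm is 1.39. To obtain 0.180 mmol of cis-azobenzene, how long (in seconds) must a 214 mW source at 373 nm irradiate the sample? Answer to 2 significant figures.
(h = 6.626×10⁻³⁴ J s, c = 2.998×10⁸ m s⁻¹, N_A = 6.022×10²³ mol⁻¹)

Product: 0.180 mmol = 1.80×10⁻⁴ mol.
Photons that must be absorbed: 1.80×10⁻⁴ / 0.154 = 0.001169 mol.
Fraction absorbed: 1 − 10^(−1.39) = 0.9593.
Incident photons needed: 0.001169 / 0.9593 = 0.001219 mol.
Photon energy: hc/λ = 5.326×10⁻¹⁹ J; per mole, 3.207×10⁵ J mol⁻¹.
Energy required: 0.001219 × 3.207×10⁵ = 390.9 J.
Time: 390.9 J / 0.214 W = 1800 s.

t ≈ 1800 s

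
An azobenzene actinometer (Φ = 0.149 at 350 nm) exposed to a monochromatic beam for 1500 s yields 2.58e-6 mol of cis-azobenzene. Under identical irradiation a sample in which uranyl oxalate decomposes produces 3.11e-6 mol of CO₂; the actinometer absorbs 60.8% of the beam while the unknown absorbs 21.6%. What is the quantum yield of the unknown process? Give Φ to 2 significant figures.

Φ = 0.51

Photons absorbed by the actinometer: 2.58e-6 / 0.149 = 1.732e-5 mol.
Incident flux: 1.732e-5 / 0.608 = 2.849e-5 einstein.
Absorbed by unknown: 0.216 × 2.849e-5 = 6.154e-6 mol.
Φ(unknown) = 3.11e-6 / 6.154e-6 = 0.51.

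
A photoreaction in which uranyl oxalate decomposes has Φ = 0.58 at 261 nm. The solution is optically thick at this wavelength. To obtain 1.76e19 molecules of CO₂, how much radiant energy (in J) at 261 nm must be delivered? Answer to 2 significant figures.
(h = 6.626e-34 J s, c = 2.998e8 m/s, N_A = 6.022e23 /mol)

Product: 1.76e19 / 6.022e23 = 2.923e-5 mol.
Photons that must be absorbed: 2.923e-5 / 0.58 = 5.040e-5 mol.
Photon energy: hc/λ = 7.611e-19 J; per mole, 4.583e5 J mol⁻¹.
Energy required: 5.040e-5 × 4.583e5 = 23 J.

23 J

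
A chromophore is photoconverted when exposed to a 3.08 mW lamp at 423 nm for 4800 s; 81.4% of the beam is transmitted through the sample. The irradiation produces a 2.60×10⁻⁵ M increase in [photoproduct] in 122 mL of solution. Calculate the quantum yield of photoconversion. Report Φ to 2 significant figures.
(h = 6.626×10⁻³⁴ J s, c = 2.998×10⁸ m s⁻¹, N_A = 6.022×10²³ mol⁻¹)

Product: (2.60×10⁻⁵ M)(0.122 L) = 3.172×10⁻⁶ mol.
Photon energy at 423 nm: hc/λ = (6.626×10⁻³⁴)(2.998×10⁸)/(423×10⁻⁹) = 4.696×10⁻¹⁹ J.
Energy delivered: (3.08 mW)(4800 s) = 14.78 J.
Photons incident: 14.78 / 4.696×10⁻¹⁹ = 3.147×10¹⁹, i.e. 3.147×10¹⁹/6.022×10²³ = 5.226×10⁻⁵ mol.
Fraction absorbed: 1 − 81.4/100 = 0.1860.
Photons absorbed: 0.1860 × 5.226×10⁻⁵ = 9.720×10⁻⁶ mol.
Φ = 3.172×10⁻⁶ mol / 9.720×10⁻⁶ mol photons = 0.33.

Φ = 0.33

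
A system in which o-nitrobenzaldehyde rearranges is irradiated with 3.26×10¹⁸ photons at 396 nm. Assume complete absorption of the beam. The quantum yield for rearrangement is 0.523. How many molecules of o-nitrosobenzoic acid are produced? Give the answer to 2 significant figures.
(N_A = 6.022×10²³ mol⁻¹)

1.7×10¹⁸ molecules

Moles of photons: 3.26×10¹⁸ / 6.022×10²³ = 5.413×10⁻⁶ mol.
Product: Φ × n_abs = 0.523 × 5.413×10⁻⁶ = 2.831×10⁻⁶ mol.
As a count: 2.831×10⁻⁶ × 6.022×10²³ = 1.7×10¹⁸.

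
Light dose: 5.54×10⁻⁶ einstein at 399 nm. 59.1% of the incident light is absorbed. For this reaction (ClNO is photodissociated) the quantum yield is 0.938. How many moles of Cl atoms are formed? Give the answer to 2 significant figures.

3.1×10⁻⁶ mol

Photons absorbed: 0.591 × 5.54×10⁻⁶ = 3.274×10⁻⁶ mol.
Product: Φ × n_abs = 0.938 × 3.274×10⁻⁶ = 3.071×10⁻⁶ mol.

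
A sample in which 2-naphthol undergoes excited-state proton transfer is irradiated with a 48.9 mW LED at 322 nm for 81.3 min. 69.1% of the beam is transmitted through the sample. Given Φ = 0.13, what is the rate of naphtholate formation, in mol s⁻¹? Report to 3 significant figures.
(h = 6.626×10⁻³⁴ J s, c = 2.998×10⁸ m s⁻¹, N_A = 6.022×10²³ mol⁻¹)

5.29×10⁻⁹ mol s⁻¹

Photon energy at 322 nm: hc/λ = (6.626×10⁻³⁴)(2.998×10⁸)/(322×10⁻⁹) = 6.169×10⁻¹⁹ J.
Energy delivered: (48.9 mW)(4878 s) = 238.5 J.
Photons incident: 238.5 / 6.169×10⁻¹⁹ = 3.866×10²⁰, i.e. 3.866×10²⁰/6.022×10²³ = 6.420×10⁻⁴ mol.
Fraction absorbed: 1 − 69.1/100 = 0.3090.
Photons absorbed: 0.3090 × 6.420×10⁻⁴ = 1.984×10⁻⁴ mol.
Product formed: 0.13 × 1.984×10⁻⁴ = 2.579×10⁻⁵ mol.
Rate: 2.579×10⁻⁵ / 4878 s = 5.29×10⁻⁹ mol s⁻¹.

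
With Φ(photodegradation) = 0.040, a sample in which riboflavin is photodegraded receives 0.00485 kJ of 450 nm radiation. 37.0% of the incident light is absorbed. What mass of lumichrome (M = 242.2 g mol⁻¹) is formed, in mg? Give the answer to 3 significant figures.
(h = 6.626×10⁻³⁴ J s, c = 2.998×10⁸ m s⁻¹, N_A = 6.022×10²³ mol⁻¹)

0.0654 mg

Photon energy at 450 nm: hc/λ = (6.626×10⁻³⁴)(2.998×10⁸)/(450×10⁻⁹) = 4.414×10⁻¹⁹ J.
Incident energy: 0.00485 kJ = 4.85 J.
Photons incident: 4.85 / 4.414×10⁻¹⁹ = 1.099×10¹⁹, i.e. 1.099×10¹⁹/6.022×10²³ = 1.825×10⁻⁵ mol.
Photons absorbed: 0.370 × 1.825×10⁻⁵ = 6.753×10⁻⁶ mol.
Product: Φ × n_abs = 0.040 × 6.753×10⁻⁶ = 2.701×10⁻⁷ mol.
Mass: 2.701×10⁻⁷ × 242.2 = 6.542×10⁻⁵ g = 0.0654 mg.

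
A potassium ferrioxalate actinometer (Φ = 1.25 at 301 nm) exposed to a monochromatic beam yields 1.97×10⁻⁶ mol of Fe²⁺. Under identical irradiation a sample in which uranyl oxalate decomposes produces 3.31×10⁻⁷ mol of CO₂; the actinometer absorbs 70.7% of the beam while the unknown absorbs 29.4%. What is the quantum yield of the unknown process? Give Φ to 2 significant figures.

Photons absorbed by the actinometer: 1.97×10⁻⁶ / 1.25 = 1.576×10⁻⁶ mol.
Incident flux: 1.576×10⁻⁶ / 0.707 = 2.229×10⁻⁶ einstein.
Absorbed by unknown: 0.294 × 2.229×10⁻⁶ = 6.553×10⁻⁷ mol.
Φ(unknown) = 3.31×10⁻⁷ / 6.553×10⁻⁷ = 0.51.

Φ = 0.51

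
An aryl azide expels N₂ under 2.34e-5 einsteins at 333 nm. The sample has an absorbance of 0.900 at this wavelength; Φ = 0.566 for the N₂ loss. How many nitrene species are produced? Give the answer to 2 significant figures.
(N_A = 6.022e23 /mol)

Fraction absorbed: 1 − 10^(−0.900) = 0.8741.
Photons absorbed: 0.8741 × 2.34e-5 = 2.045e-5 mol.
Product: Φ × n_abs = 0.566 × 2.045e-5 = 1.157e-5 mol.
As a count: 1.157e-5 × 6.022e23 = 7.0e18.

7.0e18 species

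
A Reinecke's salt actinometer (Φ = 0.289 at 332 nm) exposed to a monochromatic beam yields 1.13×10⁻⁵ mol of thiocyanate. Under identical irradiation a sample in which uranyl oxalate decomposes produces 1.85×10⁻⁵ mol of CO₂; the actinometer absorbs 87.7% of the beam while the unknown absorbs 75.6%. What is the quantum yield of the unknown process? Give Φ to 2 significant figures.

Φ = 0.55

Photons absorbed by the actinometer: 1.13×10⁻⁵ / 0.289 = 3.910×10⁻⁵ mol.
Incident flux: 3.910×10⁻⁵ / 0.877 = 4.458×10⁻⁵ einstein.
Absorbed by unknown: 0.756 × 4.458×10⁻⁵ = 3.370×10⁻⁵ mol.
Φ(unknown) = 1.85×10⁻⁵ / 3.370×10⁻⁵ = 0.55.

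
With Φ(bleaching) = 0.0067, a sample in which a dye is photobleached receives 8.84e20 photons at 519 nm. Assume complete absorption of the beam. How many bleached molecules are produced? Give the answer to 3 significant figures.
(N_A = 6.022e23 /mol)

Moles of photons: 8.84e20 / 6.022e23 = 0.001468 mol.
Product: Φ × n_abs = 0.0067 × 0.001468 = 9.836e-6 mol.
As a count: 9.836e-6 × 6.022e23 = 5.92e18.

5.92e18 bleached molecules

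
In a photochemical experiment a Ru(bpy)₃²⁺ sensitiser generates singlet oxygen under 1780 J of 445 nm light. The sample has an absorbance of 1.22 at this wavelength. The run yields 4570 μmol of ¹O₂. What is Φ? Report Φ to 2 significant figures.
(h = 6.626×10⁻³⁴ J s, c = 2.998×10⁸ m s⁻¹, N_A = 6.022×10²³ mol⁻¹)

Product: 4570 μmol = 0.00457 mol.
Photon energy at 445 nm: hc/λ = (6.626×10⁻³⁴)(2.998×10⁸)/(445×10⁻⁹) = 4.464×10⁻¹⁹ J.
Photons incident: 1780 / 4.464×10⁻¹⁹ = 3.987×10²¹, i.e. 3.987×10²¹/6.022×10²³ = 0.006621 mol.
Fraction absorbed: 1 − 10^(−1.22) = 0.9397.
Photons absorbed: 0.9397 × 0.006621 = 0.006222 mol.
Φ = 0.00457 mol / 0.006222 mol photons = 0.73.

Φ = 0.73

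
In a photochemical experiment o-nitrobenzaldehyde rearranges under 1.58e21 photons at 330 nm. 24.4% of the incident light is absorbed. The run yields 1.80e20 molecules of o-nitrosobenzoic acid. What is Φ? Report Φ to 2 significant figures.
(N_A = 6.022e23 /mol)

Φ = 0.47

Product: 1.80e20 / 6.022e23 = 2.989e-4 mol.
Moles of photons: 1.58e21 / 6.022e23 = 0.002624 mol.
Photons absorbed: 0.244 × 0.002624 = 6.403e-4 mol.
Φ = 2.989e-4 mol / 6.403e-4 mol photons = 0.47.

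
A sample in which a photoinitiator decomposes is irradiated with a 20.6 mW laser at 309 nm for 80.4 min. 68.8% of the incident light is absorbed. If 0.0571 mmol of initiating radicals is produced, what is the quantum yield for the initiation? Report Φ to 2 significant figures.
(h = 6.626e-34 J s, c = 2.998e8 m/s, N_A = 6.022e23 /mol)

Φ = 0.32

Product: 0.0571 mmol = 5.71e-5 mol.
Photon energy at 309 nm: hc/λ = (6.626e-34)(2.998e8)/(309e-9) = 6.429e-19 J.
Energy delivered: (20.6 mW)(4824 s) = 99.37 J.
Photons incident: 99.37 / 6.429e-19 = 1.546e20, i.e. 1.546e20/6.022e23 = 2.567e-4 mol.
Photons absorbed: 0.688 × 2.567e-4 = 1.766e-4 mol.
Φ = 5.71e-5 mol / 1.766e-4 mol photons = 0.32.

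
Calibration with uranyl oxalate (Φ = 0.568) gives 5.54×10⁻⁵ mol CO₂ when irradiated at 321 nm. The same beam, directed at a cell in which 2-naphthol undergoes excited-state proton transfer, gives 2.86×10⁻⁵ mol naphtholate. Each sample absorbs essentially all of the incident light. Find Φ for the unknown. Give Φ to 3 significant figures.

Φ = 0.293

Photons absorbed by the actinometer: 5.54×10⁻⁵ / 0.568 = 9.754×10⁻⁵ mol.
Φ(unknown) = 2.86×10⁻⁵ / 9.754×10⁻⁵ = 0.293.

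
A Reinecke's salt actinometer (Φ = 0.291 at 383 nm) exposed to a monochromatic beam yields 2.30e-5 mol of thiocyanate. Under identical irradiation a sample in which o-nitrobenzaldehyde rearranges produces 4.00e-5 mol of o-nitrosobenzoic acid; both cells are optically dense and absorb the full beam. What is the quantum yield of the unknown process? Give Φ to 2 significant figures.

Φ = 0.51

Photons absorbed by the actinometer: 2.30e-5 / 0.291 = 7.904e-5 mol.
Φ(unknown) = 4.00e-5 / 7.904e-5 = 0.51.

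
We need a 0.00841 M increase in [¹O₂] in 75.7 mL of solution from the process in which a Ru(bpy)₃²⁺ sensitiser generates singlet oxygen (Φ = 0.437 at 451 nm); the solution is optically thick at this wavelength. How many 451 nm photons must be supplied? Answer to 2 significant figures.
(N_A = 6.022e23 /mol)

Product: (0.00841 M)(0.0757 L) = 6.366e-4 mol.
Photons that must be absorbed: 6.366e-4 / 0.437 = 0.001457 mol.
Photon count: 0.001457 × 6.022e23 = 8.8e20.

8.8e20 photons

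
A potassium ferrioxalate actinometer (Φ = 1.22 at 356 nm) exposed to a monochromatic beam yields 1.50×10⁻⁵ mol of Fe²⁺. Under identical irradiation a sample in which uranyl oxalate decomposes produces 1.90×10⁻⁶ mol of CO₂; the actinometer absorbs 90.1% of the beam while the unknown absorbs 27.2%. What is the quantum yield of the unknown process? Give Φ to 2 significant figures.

Photons absorbed by the actinometer: 1.50×10⁻⁵ / 1.22 = 1.230×10⁻⁵ mol.
Incident flux: 1.230×10⁻⁵ / 0.901 = 1.365×10⁻⁵ einstein.
Absorbed by unknown: 0.272 × 1.365×10⁻⁵ = 3.713×10⁻⁶ mol.
Φ(unknown) = 1.90×10⁻⁶ / 3.713×10⁻⁶ = 0.51.

Φ = 0.51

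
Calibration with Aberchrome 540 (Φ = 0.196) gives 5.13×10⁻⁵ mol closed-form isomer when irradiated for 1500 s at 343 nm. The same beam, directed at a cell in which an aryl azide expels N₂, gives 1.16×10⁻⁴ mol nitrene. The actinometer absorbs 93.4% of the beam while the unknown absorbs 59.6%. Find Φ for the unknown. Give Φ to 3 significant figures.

Φ = 0.695

Photons absorbed by the actinometer: 5.13×10⁻⁵ / 0.196 = 2.617×10⁻⁴ mol.
Incident flux: 2.617×10⁻⁴ / 0.934 = 2.802×10⁻⁴ einstein.
Absorbed by unknown: 0.596 × 2.802×10⁻⁴ = 1.670×10⁻⁴ mol.
Φ(unknown) = 1.16×10⁻⁴ / 1.670×10⁻⁴ = 0.695.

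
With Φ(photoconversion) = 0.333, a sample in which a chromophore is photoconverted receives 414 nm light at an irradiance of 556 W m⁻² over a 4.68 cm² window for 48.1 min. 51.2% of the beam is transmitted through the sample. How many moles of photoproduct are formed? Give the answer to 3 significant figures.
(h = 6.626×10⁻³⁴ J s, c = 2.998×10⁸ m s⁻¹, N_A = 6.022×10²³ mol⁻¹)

Photon energy at 414 nm: hc/λ = (6.626×10⁻³⁴)(2.998×10⁸)/(414×10⁻⁹) = 4.798×10⁻¹⁹ J.
Energy delivered: (556 W m⁻²)(4.68×10⁻⁴ m²)(2886 s) = 751.0 J.
Photons incident: 751.0 / 4.798×10⁻¹⁹ = 1.565×10²¹, i.e. 1.565×10²¹/6.022×10²³ = 0.002599 mol.
Fraction absorbed: 1 − 51.2/100 = 0.4880.
Photons absorbed: 0.4880 × 0.002599 = 0.001268 mol.
Product: Φ × n_abs = 0.333 × 0.001268 = 4.222×10⁻⁴ mol.

4.22×10⁻⁴ mol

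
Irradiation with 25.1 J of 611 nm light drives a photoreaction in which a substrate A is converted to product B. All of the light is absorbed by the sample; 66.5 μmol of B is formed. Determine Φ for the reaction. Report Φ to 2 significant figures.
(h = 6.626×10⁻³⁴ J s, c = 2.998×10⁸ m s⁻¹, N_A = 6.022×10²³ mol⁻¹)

Product: 66.5 μmol = 6.65×10⁻⁵ mol.
Photon energy at 611 nm: hc/λ = (6.626×10⁻³⁴)(2.998×10⁸)/(611×10⁻⁹) = 3.251×10⁻¹⁹ J.
Photons incident: 25.1 / 3.251×10⁻¹⁹ = 7.721×10¹⁹, i.e. 7.721×10¹⁹/6.022×10²³ = 1.282×10⁻⁴ mol.
Φ = 6.65×10⁻⁵ mol / 1.282×10⁻⁴ mol photons = 0.52.

Φ = 0.52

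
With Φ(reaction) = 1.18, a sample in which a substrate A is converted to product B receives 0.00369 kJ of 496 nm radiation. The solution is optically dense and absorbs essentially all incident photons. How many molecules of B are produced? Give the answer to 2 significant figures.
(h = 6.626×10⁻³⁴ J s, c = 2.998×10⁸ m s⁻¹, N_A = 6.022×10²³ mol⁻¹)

Photon energy at 496 nm: hc/λ = (6.626×10⁻³⁴)(2.998×10⁸)/(496×10⁻⁹) = 4.005×10⁻¹⁹ J.
Incident energy: 0.00369 kJ = 3.69 J.
Photons incident: 3.69 / 4.005×10⁻¹⁹ = 9.213×10¹⁸, i.e. 9.213×10¹⁸/6.022×10²³ = 1.530×10⁻⁵ mol.
Product: Φ × n_abs = 1.18 × 1.530×10⁻⁵ = 1.805×10⁻⁵ mol.
As a count: 1.805×10⁻⁵ × 6.022×10²³ = 1.1×10¹⁹.

1.1×10¹⁹ molecules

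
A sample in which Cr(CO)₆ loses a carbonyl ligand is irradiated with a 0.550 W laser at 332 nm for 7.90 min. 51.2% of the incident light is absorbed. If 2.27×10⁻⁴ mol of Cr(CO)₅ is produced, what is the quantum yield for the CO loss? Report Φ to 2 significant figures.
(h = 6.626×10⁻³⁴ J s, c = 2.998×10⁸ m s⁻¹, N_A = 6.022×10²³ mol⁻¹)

Φ = 0.61

Photon energy at 332 nm: hc/λ = (6.626×10⁻³⁴)(2.998×10⁸)/(332×10⁻⁹) = 5.983×10⁻¹⁹ J.
Energy delivered: (0.550 W)(474 s) = 260.7 J.
Photons incident: 260.7 / 5.983×10⁻¹⁹ = 4.357×10²⁰, i.e. 4.357×10²⁰/6.022×10²³ = 7.235×10⁻⁴ mol.
Photons absorbed: 0.512 × 7.235×10⁻⁴ = 3.704×10⁻⁴ mol.
Φ = 2.27×10⁻⁴ mol / 3.704×10⁻⁴ mol photons = 0.61.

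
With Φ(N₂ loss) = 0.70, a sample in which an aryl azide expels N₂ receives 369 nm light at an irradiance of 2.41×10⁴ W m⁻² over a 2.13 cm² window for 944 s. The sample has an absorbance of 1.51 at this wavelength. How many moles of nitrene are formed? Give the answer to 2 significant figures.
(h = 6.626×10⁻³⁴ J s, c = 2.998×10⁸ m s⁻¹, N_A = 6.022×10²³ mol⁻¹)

Photon energy at 369 nm: hc/λ = (6.626×10⁻³⁴)(2.998×10⁸)/(369×10⁻⁹) = 5.383×10⁻¹⁹ J.
Energy delivered: (2.41×10⁴ W m⁻²)(2.13×10⁻⁴ m²)(944 s) = 4846 J.
Photons incident: 4846 / 5.383×10⁻¹⁹ = 9.002×10²¹, i.e. 9.002×10²¹/6.022×10²³ = 0.01495 mol.
Fraction absorbed: 1 − 10^(−1.51) = 0.9691.
Photons absorbed: 0.9691 × 0.01495 = 0.01449 mol.
Product: Φ × n_abs = 0.70 × 0.01449 = 0.01014 mol.

0.010 mol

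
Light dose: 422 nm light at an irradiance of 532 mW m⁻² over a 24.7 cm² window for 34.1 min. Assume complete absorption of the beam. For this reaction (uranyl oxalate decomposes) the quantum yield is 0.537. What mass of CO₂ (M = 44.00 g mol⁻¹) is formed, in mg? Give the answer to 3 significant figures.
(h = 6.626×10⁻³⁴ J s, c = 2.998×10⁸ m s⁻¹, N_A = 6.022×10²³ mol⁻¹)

0.224 mg

Photon energy at 422 nm: hc/λ = (6.626×10⁻³⁴)(2.998×10⁸)/(422×10⁻⁹) = 4.707×10⁻¹⁹ J.
Energy delivered: (532 mW m⁻²)(24.7×10⁻⁴ m²)(2046 s) = 2.689 J.
Photons incident: 2.689 / 4.707×10⁻¹⁹ = 5.713×10¹⁸, i.e. 5.713×10¹⁸/6.022×10²³ = 9.487×10⁻⁶ mol.
Product: Φ × n_abs = 0.537 × 9.487×10⁻⁶ = 5.095×10⁻⁶ mol.
Mass: 5.095×10⁻⁶ × 44.00 = 2.242×10⁻⁴ g = 0.224 mg.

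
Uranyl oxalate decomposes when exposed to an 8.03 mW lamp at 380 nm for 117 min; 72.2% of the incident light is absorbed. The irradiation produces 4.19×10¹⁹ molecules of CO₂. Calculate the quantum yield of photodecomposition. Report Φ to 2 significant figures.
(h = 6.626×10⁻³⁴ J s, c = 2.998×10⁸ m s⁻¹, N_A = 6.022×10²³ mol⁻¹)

Product: 4.19×10¹⁹ / 6.022×10²³ = 6.958×10⁻⁵ mol.
Photon energy at 380 nm: hc/λ = (6.626×10⁻³⁴)(2.998×10⁸)/(380×10⁻⁹) = 5.228×10⁻¹⁹ J.
Energy delivered: (8.03 mW)(7020 s) = 56.37 J.
Photons incident: 56.37 / 5.228×10⁻¹⁹ = 1.078×10²⁰, i.e. 1.078×10²⁰/6.022×10²³ = 1.790×10⁻⁴ mol.
Photons absorbed: 0.722 × 1.790×10⁻⁴ = 1.292×10⁻⁴ mol.
Φ = 6.958×10⁻⁵ mol / 1.292×10⁻⁴ mol photons = 0.54.

Φ = 0.54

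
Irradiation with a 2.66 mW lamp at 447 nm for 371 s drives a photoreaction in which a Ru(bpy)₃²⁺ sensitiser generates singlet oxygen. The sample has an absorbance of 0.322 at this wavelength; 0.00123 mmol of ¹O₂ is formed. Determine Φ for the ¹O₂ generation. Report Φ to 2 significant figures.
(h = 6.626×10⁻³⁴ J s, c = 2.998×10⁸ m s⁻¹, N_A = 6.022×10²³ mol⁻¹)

Φ = 0.64

Product: 0.00123 mmol = 1.23×10⁻⁶ mol.
Photon energy at 447 nm: hc/λ = (6.626×10⁻³⁴)(2.998×10⁸)/(447×10⁻⁹) = 4.444×10⁻¹⁹ J.
Energy delivered: (2.66 mW)(371 s) = 0.9869 J.
Photons incident: 0.9869 / 4.444×10⁻¹⁹ = 2.221×10¹⁸, i.e. 2.221×10¹⁸/6.022×10²³ = 3.688×10⁻⁶ mol.
Fraction absorbed: 1 − 10^(−0.322) = 0.5236.
Photons absorbed: 0.5236 × 3.688×10⁻⁶ = 1.931×10⁻⁶ mol.
Φ = 1.23×10⁻⁶ mol / 1.931×10⁻⁶ mol photons = 0.64.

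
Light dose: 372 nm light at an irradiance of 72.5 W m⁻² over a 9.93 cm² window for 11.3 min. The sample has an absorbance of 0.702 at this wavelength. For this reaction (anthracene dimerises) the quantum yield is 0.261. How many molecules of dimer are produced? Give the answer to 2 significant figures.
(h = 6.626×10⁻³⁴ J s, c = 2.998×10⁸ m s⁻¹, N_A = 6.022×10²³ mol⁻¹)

1.9×10¹⁹ molecules

Photon energy at 372 nm: hc/λ = (6.626×10⁻³⁴)(2.998×10⁸)/(372×10⁻⁹) = 5.340×10⁻¹⁹ J.
Energy delivered: (72.5 W m⁻²)(9.93×10⁻⁴ m²)(678 s) = 48.81 J.
Photons incident: 48.81 / 5.340×10⁻¹⁹ = 9.140×10¹⁹, i.e. 9.140×10¹⁹/6.022×10²³ = 1.518×10⁻⁴ mol.
Fraction absorbed: 1 − 10^(−0.702) = 0.8014.
Photons absorbed: 0.8014 × 1.518×10⁻⁴ = 1.217×10⁻⁴ mol.
Product: Φ × n_abs = 0.261 × 1.217×10⁻⁴ = 3.176×10⁻⁵ mol.
As a count: 3.176×10⁻⁵ × 6.022×10²³ = 1.9×10¹⁹.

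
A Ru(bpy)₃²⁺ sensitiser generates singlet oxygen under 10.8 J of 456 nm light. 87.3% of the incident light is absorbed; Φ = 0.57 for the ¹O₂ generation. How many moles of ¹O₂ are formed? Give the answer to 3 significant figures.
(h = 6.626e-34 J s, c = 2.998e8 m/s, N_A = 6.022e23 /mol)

2.05e-5 mol

Photon energy at 456 nm: hc/λ = (6.626e-34)(2.998e8)/(456e-9) = 4.356e-19 J.
Photons incident: 10.8 / 4.356e-19 = 2.479e19, i.e. 2.479e19/6.022e23 = 4.117e-5 mol.
Photons absorbed: 0.873 × 4.117e-5 = 3.594e-5 mol.
Product: Φ × n_abs = 0.57 × 3.594e-5 = 2.049e-5 mol.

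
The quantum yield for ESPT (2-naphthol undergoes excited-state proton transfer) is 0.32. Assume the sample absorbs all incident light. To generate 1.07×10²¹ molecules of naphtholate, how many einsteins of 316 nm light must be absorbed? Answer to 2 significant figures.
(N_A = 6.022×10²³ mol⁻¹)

Product: 1.07×10²¹ / 6.022×10²³ = 0.001777 mol.
Photons that must be absorbed: 0.001777 / 0.32 = 0.005553 mol.

0.0056 einstein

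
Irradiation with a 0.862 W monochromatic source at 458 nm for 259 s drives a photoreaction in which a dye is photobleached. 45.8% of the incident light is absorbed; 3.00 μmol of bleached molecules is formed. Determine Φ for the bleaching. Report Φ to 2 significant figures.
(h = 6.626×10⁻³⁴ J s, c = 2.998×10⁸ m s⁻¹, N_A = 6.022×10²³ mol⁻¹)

Product: 3.00 μmol = 3.00×10⁻⁶ mol.
Photon energy at 458 nm: hc/λ = (6.626×10⁻³⁴)(2.998×10⁸)/(458×10⁻⁹) = 4.337×10⁻¹⁹ J.
Energy delivered: (0.862 W)(259 s) = 223.3 J.
Photons incident: 223.3 / 4.337×10⁻¹⁹ = 5.149×10²⁰, i.e. 5.149×10²⁰/6.022×10²³ = 8.550×10⁻⁴ mol.
Photons absorbed: 0.458 × 8.550×10⁻⁴ = 3.916×10⁻⁴ mol.
Φ = 3.00×10⁻⁶ mol / 3.916×10⁻⁴ mol photons = 0.0077.

Φ = 0.0077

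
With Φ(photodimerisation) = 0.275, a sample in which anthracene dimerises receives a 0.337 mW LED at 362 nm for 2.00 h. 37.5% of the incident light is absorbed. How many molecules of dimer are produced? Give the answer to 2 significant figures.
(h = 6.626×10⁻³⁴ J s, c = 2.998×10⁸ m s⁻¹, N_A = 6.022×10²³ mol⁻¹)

4.6×10¹⁷ molecules

Photon energy at 362 nm: hc/λ = (6.626×10⁻³⁴)(2.998×10⁸)/(362×10⁻⁹) = 5.487×10⁻¹⁹ J.
Energy delivered: (0.337 mW)(7200 s) = 2.426 J.
Photons incident: 2.426 / 5.487×10⁻¹⁹ = 4.421×10¹⁸, i.e. 4.421×10¹⁸/6.022×10²³ = 7.341×10⁻⁶ mol.
Photons absorbed: 0.375 × 7.341×10⁻⁶ = 2.753×10⁻⁶ mol.
Product: Φ × n_abs = 0.275 × 2.753×10⁻⁶ = 7.571×10⁻⁷ mol.
As a count: 7.571×10⁻⁷ × 6.022×10²³ = 4.6×10¹⁷.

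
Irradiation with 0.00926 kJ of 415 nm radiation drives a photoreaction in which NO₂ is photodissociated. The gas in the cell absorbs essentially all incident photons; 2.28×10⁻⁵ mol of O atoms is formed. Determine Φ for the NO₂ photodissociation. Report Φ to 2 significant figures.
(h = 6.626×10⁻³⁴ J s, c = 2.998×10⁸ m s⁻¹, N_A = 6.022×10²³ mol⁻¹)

Photon energy at 415 nm: hc/λ = (6.626×10⁻³⁴)(2.998×10⁸)/(415×10⁻⁹) = 4.787×10⁻¹⁹ J.
Incident energy: 0.00926 kJ = 9.26 J.
Photons incident: 9.26 / 4.787×10⁻¹⁹ = 1.934×10¹⁹, i.e. 1.934×10¹⁹/6.022×10²³ = 3.212×10⁻⁵ mol.
Φ = 2.28×10⁻⁵ mol / 3.212×10⁻⁵ mol photons = 0.71.

Φ = 0.71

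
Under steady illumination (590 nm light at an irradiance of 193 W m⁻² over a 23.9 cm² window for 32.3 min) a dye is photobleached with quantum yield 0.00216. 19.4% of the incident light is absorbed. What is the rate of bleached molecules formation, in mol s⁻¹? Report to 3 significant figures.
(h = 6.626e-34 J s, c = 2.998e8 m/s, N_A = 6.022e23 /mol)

9.53e-10 mol s⁻¹

Photon energy at 590 nm: hc/λ = (6.626e-34)(2.998e8)/(590e-9) = 3.367e-19 J.
Energy delivered: (193 W m⁻²)(23.9e-4 m²)(1938 s) = 893.9 J.
Photons incident: 893.9 / 3.367e-19 = 2.655e21, i.e. 2.655e21/6.022e23 = 0.004409 mol.
Photons absorbed: 0.194 × 0.004409 = 8.553e-4 mol.
Product formed: 0.00216 × 8.553e-4 = 1.847e-6 mol.
Rate: 1.847e-6 / 1938 s = 9.53e-10 mol s⁻¹.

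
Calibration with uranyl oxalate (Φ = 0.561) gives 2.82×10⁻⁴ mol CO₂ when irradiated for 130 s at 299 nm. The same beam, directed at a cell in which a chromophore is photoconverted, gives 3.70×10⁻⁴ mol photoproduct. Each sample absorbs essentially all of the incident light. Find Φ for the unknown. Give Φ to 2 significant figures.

Φ = 0.74

Photons absorbed by the actinometer: 2.82×10⁻⁴ / 0.561 = 5.027×10⁻⁴ mol.
Φ(unknown) = 3.70×10⁻⁴ / 5.027×10⁻⁴ = 0.74.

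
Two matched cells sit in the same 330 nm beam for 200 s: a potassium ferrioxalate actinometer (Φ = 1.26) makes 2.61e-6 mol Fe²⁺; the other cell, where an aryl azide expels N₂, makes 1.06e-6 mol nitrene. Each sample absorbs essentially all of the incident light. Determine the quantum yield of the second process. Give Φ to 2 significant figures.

Photons absorbed by the actinometer: 2.61e-6 / 1.26 = 2.071e-6 mol.
Φ(unknown) = 1.06e-6 / 2.071e-6 = 0.51.

Φ = 0.51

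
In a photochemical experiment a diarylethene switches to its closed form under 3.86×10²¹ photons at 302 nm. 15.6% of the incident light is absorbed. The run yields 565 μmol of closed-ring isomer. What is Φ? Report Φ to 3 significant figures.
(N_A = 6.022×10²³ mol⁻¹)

Φ = 0.565

Product: 565 μmol = 5.65×10⁻⁴ mol.
Moles of photons: 3.86×10²¹ / 6.022×10²³ = 0.006410 mol.
Photons absorbed: 0.156 × 0.006410 = 0.001000 mol.
Φ = 5.65×10⁻⁴ mol / 0.001000 mol photons = 0.565.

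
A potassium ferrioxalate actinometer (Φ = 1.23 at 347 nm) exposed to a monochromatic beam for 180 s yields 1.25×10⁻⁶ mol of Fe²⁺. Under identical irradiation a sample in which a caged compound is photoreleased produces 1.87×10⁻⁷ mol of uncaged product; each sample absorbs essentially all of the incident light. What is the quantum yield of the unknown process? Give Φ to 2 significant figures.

Photons absorbed by the actinometer: 1.25×10⁻⁶ / 1.23 = 1.016×10⁻⁶ mol.
Φ(unknown) = 1.87×10⁻⁷ / 1.016×10⁻⁶ = 0.18.

Φ = 0.18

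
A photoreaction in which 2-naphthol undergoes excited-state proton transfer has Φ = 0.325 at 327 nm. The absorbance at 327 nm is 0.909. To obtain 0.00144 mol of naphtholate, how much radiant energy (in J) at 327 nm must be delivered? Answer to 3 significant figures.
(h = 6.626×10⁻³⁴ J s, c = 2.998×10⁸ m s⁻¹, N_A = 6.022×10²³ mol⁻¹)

1850 J

Photons that must be absorbed: 0.00144 / 0.325 = 0.004431 mol.
Fraction absorbed: 1 − 10^(−0.909) = 0.8767.
Incident photons needed: 0.004431 / 0.8767 = 0.005054 mol.
Photon energy: hc/λ = 6.075×10⁻¹⁹ J; per mole, 3.658×10⁵ J mol⁻¹.
Energy required: 0.005054 × 3.658×10⁵ = 1850 J.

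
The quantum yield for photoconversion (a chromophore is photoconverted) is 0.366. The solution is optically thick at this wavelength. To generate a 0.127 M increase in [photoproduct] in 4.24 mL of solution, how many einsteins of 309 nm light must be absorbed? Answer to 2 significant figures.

Product: (0.127 M)(0.00424 L) = 5.385×10⁻⁴ mol.
Photons that must be absorbed: 5.385×10⁻⁴ / 0.366 = 0.001471 mol.

0.0015 einstein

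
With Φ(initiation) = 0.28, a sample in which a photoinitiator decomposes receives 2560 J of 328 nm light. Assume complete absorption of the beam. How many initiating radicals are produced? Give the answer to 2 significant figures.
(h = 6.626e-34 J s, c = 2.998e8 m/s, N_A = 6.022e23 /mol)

1.2e21 initiating radicals

Photon energy at 328 nm: hc/λ = (6.626e-34)(2.998e8)/(328e-9) = 6.056e-19 J.
Photons incident: 2560 / 6.056e-19 = 4.227e21, i.e. 4.227e21/6.022e23 = 0.007019 mol.
Product: Φ × n_abs = 0.28 × 0.007019 = 0.001965 mol.
As a count: 0.001965 × 6.022e23 = 1.2e21.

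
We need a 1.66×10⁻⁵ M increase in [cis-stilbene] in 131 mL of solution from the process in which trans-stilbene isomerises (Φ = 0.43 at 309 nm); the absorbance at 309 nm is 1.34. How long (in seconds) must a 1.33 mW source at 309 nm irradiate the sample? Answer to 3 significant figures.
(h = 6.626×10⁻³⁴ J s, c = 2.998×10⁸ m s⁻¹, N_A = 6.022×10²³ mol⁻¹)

t ≈ 1540 s

Product: (1.66×10⁻⁵ M)(0.131 L) = 2.175×10⁻⁶ mol.
Photons that must be absorbed: 2.175×10⁻⁶ / 0.43 = 5.058×10⁻⁶ mol.
Fraction absorbed: 1 − 10^(−1.34) = 0.9543.
Incident photons needed: 5.058×10⁻⁶ / 0.9543 = 5.300×10⁻⁶ mol.
Photon energy: hc/λ = 6.429×10⁻¹⁹ J; per mole, 3.872×10⁵ J mol⁻¹.
Energy required: 5.300×10⁻⁶ × 3.872×10⁵ = 2.052 J.
Time: 2.052 J / 0.00133 W = 1540 s.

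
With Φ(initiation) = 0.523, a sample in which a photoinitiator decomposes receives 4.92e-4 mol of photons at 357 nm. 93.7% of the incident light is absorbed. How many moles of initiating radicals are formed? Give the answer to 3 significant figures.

Photons absorbed: 0.937 × 4.92e-4 = 4.610e-4 mol.
Product: Φ × n_abs = 0.523 × 4.610e-4 = 2.411e-4 mol.

2.41e-4 mol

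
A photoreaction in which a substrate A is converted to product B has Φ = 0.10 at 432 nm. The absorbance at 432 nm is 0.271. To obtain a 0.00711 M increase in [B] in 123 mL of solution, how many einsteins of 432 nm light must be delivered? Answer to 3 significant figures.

Product: (0.00711 M)(0.123 L) = 8.745×10⁻⁴ mol.
Photons that must be absorbed: 8.745×10⁻⁴ / 0.10 = 0.008745 mol.
Fraction absorbed: 1 − 10^(−0.271) = 0.4642.
Incident photons needed: 0.008745 / 0.4642 = 0.01884 mol.

0.0188 einstein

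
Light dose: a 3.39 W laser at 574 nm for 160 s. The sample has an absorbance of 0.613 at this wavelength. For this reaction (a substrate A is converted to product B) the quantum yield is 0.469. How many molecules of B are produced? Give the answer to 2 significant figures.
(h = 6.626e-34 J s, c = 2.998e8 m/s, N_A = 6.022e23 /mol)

5.6e20 molecules

Photon energy at 574 nm: hc/λ = (6.626e-34)(2.998e8)/(574e-9) = 3.461e-19 J.
Energy delivered: (3.39 W)(160 s) = 542.4 J.
Photons incident: 542.4 / 3.461e-19 = 1.567e21, i.e. 1.567e21/6.022e23 = 0.002602 mol.
Fraction absorbed: 1 − 10^(−0.613) = 0.7562.
Photons absorbed: 0.7562 × 0.002602 = 0.001968 mol.
Product: Φ × n_abs = 0.469 × 0.001968 = 9.230e-4 mol.
As a count: 9.230e-4 × 6.022e23 = 5.6e20.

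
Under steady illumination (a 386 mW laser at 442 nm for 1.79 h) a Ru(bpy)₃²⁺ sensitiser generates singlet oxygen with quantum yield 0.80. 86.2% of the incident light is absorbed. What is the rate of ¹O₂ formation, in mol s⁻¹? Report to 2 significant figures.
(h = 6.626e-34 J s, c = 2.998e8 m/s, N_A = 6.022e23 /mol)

Photon energy at 442 nm: hc/λ = (6.626e-34)(2.998e8)/(442e-9) = 4.494e-19 J.
Energy delivered: (386 mW)(6444 s) = 2487 J.
Photons incident: 2487 / 4.494e-19 = 5.534e21, i.e. 5.534e21/6.022e23 = 0.009190 mol.
Photons absorbed: 0.862 × 0.009190 = 0.007922 mol.
Product formed: 0.80 × 0.007922 = 0.006338 mol.
Rate: 0.006338 / 6444 s = 9.8e-7 mol s⁻¹.

9.8e-7 mol s⁻¹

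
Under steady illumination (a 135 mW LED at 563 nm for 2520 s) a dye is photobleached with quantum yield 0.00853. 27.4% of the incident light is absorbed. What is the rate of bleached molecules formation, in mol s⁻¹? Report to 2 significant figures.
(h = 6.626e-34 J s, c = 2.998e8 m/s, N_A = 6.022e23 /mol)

Photon energy at 563 nm: hc/λ = (6.626e-34)(2.998e8)/(563e-9) = 3.528e-19 J.
Energy delivered: (135 mW)(2520 s) = 340.2 J.
Photons incident: 340.2 / 3.528e-19 = 9.643e20, i.e. 9.643e20/6.022e23 = 0.001601 mol.
Photons absorbed: 0.274 × 0.001601 = 4.387e-4 mol.
Product formed: 0.00853 × 4.387e-4 = 3.742e-6 mol.
Rate: 3.742e-6 / 2520 s = 1.5e-9 mol s⁻¹.

1.5e-9 mol s⁻¹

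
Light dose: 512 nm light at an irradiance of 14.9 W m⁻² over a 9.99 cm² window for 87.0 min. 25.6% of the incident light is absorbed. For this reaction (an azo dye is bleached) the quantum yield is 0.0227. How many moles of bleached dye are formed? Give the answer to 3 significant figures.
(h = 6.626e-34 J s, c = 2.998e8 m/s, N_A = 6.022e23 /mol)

1.93e-6 mol

Photon energy at 512 nm: hc/λ = (6.626e-34)(2.998e8)/(512e-9) = 3.880e-19 J.
Energy delivered: (14.9 W m⁻²)(9.99e-4 m²)(5220 s) = 77.70 J.
Photons incident: 77.70 / 3.880e-19 = 2.003e20, i.e. 2.003e20/6.022e23 = 3.326e-4 mol.
Photons absorbed: 0.256 × 3.326e-4 = 8.515e-5 mol.
Product: Φ × n_abs = 0.0227 × 8.515e-5 = 1.933e-6 mol.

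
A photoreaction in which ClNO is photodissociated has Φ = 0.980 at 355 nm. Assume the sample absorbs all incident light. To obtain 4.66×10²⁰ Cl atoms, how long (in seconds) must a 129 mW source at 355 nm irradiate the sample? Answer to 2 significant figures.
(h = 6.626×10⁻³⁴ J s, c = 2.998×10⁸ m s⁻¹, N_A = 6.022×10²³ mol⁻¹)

t ≈ 2100 s

Product: 4.66×10²⁰ / 6.022×10²³ = 7.738×10⁻⁴ mol.
Photons that must be absorbed: 7.738×10⁻⁴ / 0.980 = 7.896×10⁻⁴ mol.
Photon energy: hc/λ = 5.596×10⁻¹⁹ J; per mole, 3.370×10⁵ J mol⁻¹.
Energy required: 7.896×10⁻⁴ × 3.370×10⁵ = 266.1 J.
Time: 266.1 J / 0.129 W = 2100 s.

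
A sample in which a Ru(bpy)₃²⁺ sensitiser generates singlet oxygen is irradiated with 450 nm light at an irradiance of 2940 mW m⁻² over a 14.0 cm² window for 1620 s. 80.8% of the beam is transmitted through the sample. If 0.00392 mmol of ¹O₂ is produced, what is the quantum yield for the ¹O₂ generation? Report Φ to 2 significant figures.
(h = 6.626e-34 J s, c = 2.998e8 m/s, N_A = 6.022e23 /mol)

Φ = 0.81

Product: 0.00392 mmol = 3.92e-6 mol.
Photon energy at 450 nm: hc/λ = (6.626e-34)(2.998e8)/(450e-9) = 4.414e-19 J.
Energy delivered: (2940 mW m⁻²)(14.0e-4 m²)(1620 s) = 6.668 J.
Photons incident: 6.668 / 4.414e-19 = 1.511e19, i.e. 1.511e19/6.022e23 = 2.509e-5 mol.
Fraction absorbed: 1 − 80.8/100 = 0.1920.
Photons absorbed: 0.1920 × 2.509e-5 = 4.817e-6 mol.
Φ = 3.92e-6 mol / 4.817e-6 mol photons = 0.81.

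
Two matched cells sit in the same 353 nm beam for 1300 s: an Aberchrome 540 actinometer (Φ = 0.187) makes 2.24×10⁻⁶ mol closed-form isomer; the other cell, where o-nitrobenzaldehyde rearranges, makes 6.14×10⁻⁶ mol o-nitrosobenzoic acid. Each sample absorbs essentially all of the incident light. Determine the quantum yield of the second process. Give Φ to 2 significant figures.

Photons absorbed by the actinometer: 2.24×10⁻⁶ / 0.187 = 1.198×10⁻⁵ mol.
Φ(unknown) = 6.14×10⁻⁶ / 1.198×10⁻⁵ = 0.51.

Φ = 0.51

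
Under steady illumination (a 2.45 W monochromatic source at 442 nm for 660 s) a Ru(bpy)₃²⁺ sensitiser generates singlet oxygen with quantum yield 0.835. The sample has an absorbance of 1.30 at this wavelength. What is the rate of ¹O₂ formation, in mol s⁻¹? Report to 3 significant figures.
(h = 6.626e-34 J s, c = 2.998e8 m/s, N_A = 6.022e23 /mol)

7.18e-6 mol s⁻¹

Photon energy at 442 nm: hc/λ = (6.626e-34)(2.998e8)/(442e-9) = 4.494e-19 J.
Energy delivered: (2.45 W)(660 s) = 1617 J.
Photons incident: 1617 / 4.494e-19 = 3.598e21, i.e. 3.598e21/6.022e23 = 0.005975 mol.
Fraction absorbed: 1 − 10^(−1.30) = 0.9499.
Photons absorbed: 0.9499 × 0.005975 = 0.005676 mol.
Product formed: 0.835 × 0.005676 = 0.004739 mol.
Rate: 0.004739 / 660 s = 7.18e-6 mol s⁻¹.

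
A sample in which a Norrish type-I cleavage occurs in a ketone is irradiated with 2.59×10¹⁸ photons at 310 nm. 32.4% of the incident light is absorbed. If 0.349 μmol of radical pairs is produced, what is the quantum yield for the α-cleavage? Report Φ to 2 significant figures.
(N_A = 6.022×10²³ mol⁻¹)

Φ = 0.25

Product: 0.349 μmol = 3.49×10⁻⁷ mol.
Moles of photons: 2.59×10¹⁸ / 6.022×10²³ = 4.301×10⁻⁶ mol.
Photons absorbed: 0.324 × 4.301×10⁻⁶ = 1.394×10⁻⁶ mol.
Φ = 3.49×10⁻⁷ mol / 1.394×10⁻⁶ mol photons = 0.25.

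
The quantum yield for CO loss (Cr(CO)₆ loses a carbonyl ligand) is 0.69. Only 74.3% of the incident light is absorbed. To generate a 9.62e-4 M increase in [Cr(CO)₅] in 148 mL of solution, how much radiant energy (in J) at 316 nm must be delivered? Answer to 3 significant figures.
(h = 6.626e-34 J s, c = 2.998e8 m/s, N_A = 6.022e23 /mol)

Product: (9.62e-4 M)(0.148 L) = 1.424e-4 mol.
Photons that must be absorbed: 1.424e-4 / 0.69 = 2.064e-4 mol.
Incident photons needed: 2.064e-4 / 0.743 = 2.778e-4 mol.
Photon energy: hc/λ = 6.286e-19 J; per mole, 3.785e5 J mol⁻¹.
Energy required: 2.778e-4 × 3.785e5 = 105 J.

105 J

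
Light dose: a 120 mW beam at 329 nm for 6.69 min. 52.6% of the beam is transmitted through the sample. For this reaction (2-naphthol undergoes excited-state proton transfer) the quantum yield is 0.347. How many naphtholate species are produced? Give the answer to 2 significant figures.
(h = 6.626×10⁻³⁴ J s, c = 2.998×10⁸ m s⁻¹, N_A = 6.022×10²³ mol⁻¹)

1.3×10¹⁹ species

Photon energy at 329 nm: hc/λ = (6.626×10⁻³⁴)(2.998×10⁸)/(329×10⁻⁹) = 6.038×10⁻¹⁹ J.
Energy delivered: (120 mW)(401.4 s) = 48.17 J.
Photons incident: 48.17 / 6.038×10⁻¹⁹ = 7.978×10¹⁹, i.e. 7.978×10¹⁹/6.022×10²³ = 1.325×10⁻⁴ mol.
Fraction absorbed: 1 − 52.6/100 = 0.4740.
Photons absorbed: 0.4740 × 1.325×10⁻⁴ = 6.280×10⁻⁵ mol.
Product: Φ × n_abs = 0.347 × 6.280×10⁻⁵ = 2.179×10⁻⁵ mol.
As a count: 2.179×10⁻⁵ × 6.022×10²³ = 1.3×10¹⁹.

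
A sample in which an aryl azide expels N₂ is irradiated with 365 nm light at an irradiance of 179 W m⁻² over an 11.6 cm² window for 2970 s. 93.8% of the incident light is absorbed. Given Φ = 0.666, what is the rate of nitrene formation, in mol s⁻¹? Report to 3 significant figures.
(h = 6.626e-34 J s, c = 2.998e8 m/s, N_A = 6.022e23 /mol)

Photon energy at 365 nm: hc/λ = (6.626e-34)(2.998e8)/(365e-9) = 5.442e-19 J.
Energy delivered: (179 W m⁻²)(11.6e-4 m²)(2970 s) = 616.7 J.
Photons incident: 616.7 / 5.442e-19 = 1.133e21, i.e. 1.133e21/6.022e23 = 0.001881 mol.
Photons absorbed: 0.938 × 0.001881 = 0.001764 mol.
Product formed: 0.666 × 0.001764 = 0.001175 mol.
Rate: 0.001175 / 2970 s = 3.96e-7 mol s⁻¹.

3.96e-7 mol s⁻¹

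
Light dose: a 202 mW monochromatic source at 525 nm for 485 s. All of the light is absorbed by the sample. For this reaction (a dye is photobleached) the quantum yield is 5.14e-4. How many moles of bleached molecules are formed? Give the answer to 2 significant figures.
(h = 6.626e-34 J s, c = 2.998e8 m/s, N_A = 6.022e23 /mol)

2.2e-7 mol

Photon energy at 525 nm: hc/λ = (6.626e-34)(2.998e8)/(525e-9) = 3.784e-19 J.
Energy delivered: (202 mW)(485 s) = 97.97 J.
Photons incident: 97.97 / 3.784e-19 = 2.589e20, i.e. 2.589e20/6.022e23 = 4.299e-4 mol.
Product: Φ × n_abs = 5.14e-4 × 4.299e-4 = 2.210e-7 mol.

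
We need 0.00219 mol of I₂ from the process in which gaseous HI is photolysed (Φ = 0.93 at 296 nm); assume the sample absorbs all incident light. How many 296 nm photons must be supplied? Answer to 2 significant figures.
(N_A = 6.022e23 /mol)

Photons that must be absorbed: 0.00219 / 0.93 = 0.002355 mol.
Photon count: 0.002355 × 6.022e23 = 1.4e21.

1.4e21 photons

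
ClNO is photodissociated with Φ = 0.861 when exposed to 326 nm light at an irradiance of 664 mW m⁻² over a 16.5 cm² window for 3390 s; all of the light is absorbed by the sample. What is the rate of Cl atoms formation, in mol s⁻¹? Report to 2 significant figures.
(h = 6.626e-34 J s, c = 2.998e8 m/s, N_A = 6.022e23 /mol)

2.6e-9 mol s⁻¹

Photon energy at 326 nm: hc/λ = (6.626e-34)(2.998e8)/(326e-9) = 6.093e-19 J.
Energy delivered: (664 mW m⁻²)(16.5e-4 m²)(3390 s) = 3.714 J.
Photons incident: 3.714 / 6.093e-19 = 6.096e18, i.e. 6.096e18/6.022e23 = 1.012e-5 mol.
Product formed: 0.861 × 1.012e-5 = 8.713e-6 mol.
Rate: 8.713e-6 / 3390 s = 2.6e-9 mol s⁻¹.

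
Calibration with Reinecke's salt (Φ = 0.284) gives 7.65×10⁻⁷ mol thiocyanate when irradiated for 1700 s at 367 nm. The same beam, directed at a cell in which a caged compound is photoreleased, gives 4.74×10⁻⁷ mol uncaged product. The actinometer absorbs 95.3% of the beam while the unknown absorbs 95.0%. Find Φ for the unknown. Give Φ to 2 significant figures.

Photons absorbed by the actinometer: 7.65×10⁻⁷ / 0.284 = 2.694×10⁻⁶ mol.
Incident flux: 2.694×10⁻⁶ / 0.953 = 2.827×10⁻⁶ einstein.
Absorbed by unknown: 0.950 × 2.827×10⁻⁶ = 2.686×10⁻⁶ mol.
Φ(unknown) = 4.74×10⁻⁷ / 2.686×10⁻⁶ = 0.18.

Φ = 0.18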